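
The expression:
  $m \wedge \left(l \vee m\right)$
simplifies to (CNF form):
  $m$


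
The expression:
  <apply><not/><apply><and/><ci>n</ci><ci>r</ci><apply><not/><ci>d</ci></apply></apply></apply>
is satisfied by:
  {d: True, n: False, r: False}
  {d: False, n: False, r: False}
  {r: True, d: True, n: False}
  {r: True, d: False, n: False}
  {n: True, d: True, r: False}
  {n: True, d: False, r: False}
  {n: True, r: True, d: True}


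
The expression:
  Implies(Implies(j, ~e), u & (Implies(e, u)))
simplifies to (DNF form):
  u | (e & j)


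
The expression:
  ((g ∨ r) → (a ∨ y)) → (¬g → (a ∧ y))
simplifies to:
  g ∨ (a ∧ y) ∨ (r ∧ ¬a ∧ ¬y)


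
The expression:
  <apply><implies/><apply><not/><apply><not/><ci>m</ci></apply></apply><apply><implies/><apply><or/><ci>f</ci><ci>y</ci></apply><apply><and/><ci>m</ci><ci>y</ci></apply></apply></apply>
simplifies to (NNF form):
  <apply><or/><ci>y</ci><apply><not/><ci>f</ci></apply><apply><not/><ci>m</ci></apply></apply>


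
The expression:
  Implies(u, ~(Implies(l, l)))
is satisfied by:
  {u: False}


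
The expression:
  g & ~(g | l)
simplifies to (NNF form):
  False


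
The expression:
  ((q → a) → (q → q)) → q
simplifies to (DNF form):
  q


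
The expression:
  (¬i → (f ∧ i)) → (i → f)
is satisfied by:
  {f: True, i: False}
  {i: False, f: False}
  {i: True, f: True}


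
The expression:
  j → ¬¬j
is always true.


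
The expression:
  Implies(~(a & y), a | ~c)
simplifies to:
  a | ~c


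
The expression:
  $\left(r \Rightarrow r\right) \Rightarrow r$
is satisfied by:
  {r: True}


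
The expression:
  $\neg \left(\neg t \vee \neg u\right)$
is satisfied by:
  {t: True, u: True}


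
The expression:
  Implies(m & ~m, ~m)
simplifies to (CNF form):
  True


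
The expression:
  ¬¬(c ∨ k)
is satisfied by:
  {k: True, c: True}
  {k: True, c: False}
  {c: True, k: False}


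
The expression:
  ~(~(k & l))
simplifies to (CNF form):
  k & l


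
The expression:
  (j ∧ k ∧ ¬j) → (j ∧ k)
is always true.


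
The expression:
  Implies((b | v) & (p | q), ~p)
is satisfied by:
  {v: False, p: False, b: False}
  {b: True, v: False, p: False}
  {v: True, b: False, p: False}
  {b: True, v: True, p: False}
  {p: True, b: False, v: False}


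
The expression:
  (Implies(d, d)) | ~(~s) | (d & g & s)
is always true.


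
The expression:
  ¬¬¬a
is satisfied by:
  {a: False}


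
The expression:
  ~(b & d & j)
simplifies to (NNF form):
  ~b | ~d | ~j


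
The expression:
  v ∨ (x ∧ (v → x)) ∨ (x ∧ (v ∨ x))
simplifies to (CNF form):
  v ∨ x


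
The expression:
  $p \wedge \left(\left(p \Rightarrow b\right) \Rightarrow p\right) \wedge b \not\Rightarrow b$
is never true.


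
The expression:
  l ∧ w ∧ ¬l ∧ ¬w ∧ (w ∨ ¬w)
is never true.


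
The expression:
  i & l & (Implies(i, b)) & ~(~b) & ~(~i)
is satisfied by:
  {i: True, b: True, l: True}


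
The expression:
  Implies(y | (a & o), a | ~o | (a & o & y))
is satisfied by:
  {a: True, o: False, y: False}
  {o: False, y: False, a: False}
  {a: True, y: True, o: False}
  {y: True, o: False, a: False}
  {a: True, o: True, y: False}
  {o: True, a: False, y: False}
  {a: True, y: True, o: True}


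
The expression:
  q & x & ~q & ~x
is never true.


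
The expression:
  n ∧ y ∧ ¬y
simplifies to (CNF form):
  False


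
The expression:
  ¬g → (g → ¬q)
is always true.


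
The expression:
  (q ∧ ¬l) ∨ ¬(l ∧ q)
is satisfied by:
  {l: False, q: False}
  {q: True, l: False}
  {l: True, q: False}


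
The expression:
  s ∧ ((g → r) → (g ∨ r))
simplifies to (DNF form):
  (g ∧ s) ∨ (r ∧ s)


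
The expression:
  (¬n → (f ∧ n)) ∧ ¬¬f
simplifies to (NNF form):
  f ∧ n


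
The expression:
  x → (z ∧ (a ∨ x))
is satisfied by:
  {z: True, x: False}
  {x: False, z: False}
  {x: True, z: True}


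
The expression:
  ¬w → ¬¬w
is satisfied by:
  {w: True}


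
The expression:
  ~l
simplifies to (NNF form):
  ~l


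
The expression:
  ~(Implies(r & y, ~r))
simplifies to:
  r & y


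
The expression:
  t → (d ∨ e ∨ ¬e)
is always true.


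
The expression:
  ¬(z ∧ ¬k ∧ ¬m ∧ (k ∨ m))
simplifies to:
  True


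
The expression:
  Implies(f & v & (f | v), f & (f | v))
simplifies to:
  True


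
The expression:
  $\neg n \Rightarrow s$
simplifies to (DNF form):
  $n \vee s$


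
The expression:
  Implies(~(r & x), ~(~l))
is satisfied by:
  {r: True, l: True, x: True}
  {r: True, l: True, x: False}
  {l: True, x: True, r: False}
  {l: True, x: False, r: False}
  {r: True, x: True, l: False}


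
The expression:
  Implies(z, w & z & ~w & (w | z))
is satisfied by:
  {z: False}


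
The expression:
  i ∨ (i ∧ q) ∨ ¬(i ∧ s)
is always true.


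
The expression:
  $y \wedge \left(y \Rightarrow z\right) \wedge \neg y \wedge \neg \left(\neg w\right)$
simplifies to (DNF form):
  $\text{False}$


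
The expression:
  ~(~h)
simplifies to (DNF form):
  h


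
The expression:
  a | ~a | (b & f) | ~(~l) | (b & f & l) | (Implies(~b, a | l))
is always true.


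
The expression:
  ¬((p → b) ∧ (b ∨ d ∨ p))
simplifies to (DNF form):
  (p ∧ ¬b) ∨ (¬b ∧ ¬d)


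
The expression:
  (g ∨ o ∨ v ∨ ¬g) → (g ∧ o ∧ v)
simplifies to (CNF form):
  g ∧ o ∧ v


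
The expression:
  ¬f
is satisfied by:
  {f: False}


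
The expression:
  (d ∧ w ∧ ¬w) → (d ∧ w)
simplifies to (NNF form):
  True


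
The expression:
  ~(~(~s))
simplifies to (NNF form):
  ~s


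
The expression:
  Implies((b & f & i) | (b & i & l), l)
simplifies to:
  l | ~b | ~f | ~i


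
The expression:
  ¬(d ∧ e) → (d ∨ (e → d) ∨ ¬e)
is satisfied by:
  {d: True, e: False}
  {e: False, d: False}
  {e: True, d: True}


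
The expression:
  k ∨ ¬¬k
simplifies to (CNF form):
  k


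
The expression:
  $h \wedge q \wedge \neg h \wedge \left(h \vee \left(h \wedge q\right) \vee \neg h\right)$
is never true.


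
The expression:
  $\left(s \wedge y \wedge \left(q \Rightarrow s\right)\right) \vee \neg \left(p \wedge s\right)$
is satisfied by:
  {y: True, s: False, p: False}
  {s: False, p: False, y: False}
  {y: True, p: True, s: False}
  {p: True, s: False, y: False}
  {y: True, s: True, p: False}
  {s: True, y: False, p: False}
  {y: True, p: True, s: True}


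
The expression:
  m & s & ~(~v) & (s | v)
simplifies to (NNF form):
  m & s & v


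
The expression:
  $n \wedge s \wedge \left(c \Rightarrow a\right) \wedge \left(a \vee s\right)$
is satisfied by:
  {s: True, a: True, n: True, c: False}
  {s: True, n: True, c: False, a: False}
  {s: True, a: True, c: True, n: True}


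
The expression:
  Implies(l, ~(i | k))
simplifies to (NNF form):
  ~l | (~i & ~k)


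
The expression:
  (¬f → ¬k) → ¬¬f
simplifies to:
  f ∨ k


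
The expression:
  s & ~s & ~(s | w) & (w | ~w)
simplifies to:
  False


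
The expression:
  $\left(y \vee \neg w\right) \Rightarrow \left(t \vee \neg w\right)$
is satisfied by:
  {t: True, w: False, y: False}
  {w: False, y: False, t: False}
  {y: True, t: True, w: False}
  {y: True, w: False, t: False}
  {t: True, w: True, y: False}
  {w: True, t: False, y: False}
  {y: True, w: True, t: True}


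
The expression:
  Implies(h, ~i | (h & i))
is always true.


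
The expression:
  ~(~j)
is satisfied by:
  {j: True}


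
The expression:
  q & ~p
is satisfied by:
  {q: True, p: False}


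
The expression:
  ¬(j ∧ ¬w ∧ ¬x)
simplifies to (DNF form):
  w ∨ x ∨ ¬j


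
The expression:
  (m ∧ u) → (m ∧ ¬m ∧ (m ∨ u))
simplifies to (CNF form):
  ¬m ∨ ¬u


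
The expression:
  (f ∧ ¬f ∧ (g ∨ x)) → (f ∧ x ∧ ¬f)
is always true.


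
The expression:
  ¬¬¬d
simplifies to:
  ¬d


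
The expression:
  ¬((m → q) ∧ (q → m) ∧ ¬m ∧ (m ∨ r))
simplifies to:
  m ∨ q ∨ ¬r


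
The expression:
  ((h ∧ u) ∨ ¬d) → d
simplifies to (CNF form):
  d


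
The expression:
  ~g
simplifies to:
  ~g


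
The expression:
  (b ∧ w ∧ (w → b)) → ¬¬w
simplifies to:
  True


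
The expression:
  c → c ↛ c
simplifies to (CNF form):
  ¬c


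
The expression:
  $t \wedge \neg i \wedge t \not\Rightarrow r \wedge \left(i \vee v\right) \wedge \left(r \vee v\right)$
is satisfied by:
  {t: True, v: True, i: False, r: False}


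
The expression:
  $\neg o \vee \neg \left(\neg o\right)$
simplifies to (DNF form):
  $\text{True}$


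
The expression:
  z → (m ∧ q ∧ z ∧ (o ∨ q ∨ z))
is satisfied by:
  {q: True, m: True, z: False}
  {q: True, m: False, z: False}
  {m: True, q: False, z: False}
  {q: False, m: False, z: False}
  {q: True, z: True, m: True}


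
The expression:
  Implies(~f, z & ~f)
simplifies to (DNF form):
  f | z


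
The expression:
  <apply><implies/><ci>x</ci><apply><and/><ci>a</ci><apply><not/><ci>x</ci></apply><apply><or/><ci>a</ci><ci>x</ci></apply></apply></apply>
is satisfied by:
  {x: False}


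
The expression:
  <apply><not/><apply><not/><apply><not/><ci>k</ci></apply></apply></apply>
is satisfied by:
  {k: False}


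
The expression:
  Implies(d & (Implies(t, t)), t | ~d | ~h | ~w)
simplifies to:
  t | ~d | ~h | ~w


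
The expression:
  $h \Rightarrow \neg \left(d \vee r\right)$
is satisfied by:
  {r: False, h: False, d: False}
  {d: True, r: False, h: False}
  {r: True, d: False, h: False}
  {d: True, r: True, h: False}
  {h: True, d: False, r: False}


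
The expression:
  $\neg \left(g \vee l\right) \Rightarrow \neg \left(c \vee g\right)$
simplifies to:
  $g \vee l \vee \neg c$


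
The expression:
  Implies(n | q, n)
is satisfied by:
  {n: True, q: False}
  {q: False, n: False}
  {q: True, n: True}


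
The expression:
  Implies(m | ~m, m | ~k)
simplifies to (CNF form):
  m | ~k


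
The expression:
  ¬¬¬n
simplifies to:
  ¬n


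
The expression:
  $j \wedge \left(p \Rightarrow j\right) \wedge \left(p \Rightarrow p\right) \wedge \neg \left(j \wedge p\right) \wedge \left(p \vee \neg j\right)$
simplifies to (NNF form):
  $\text{False}$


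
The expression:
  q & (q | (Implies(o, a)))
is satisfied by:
  {q: True}


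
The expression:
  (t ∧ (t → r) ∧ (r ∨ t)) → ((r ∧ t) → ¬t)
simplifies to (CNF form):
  ¬r ∨ ¬t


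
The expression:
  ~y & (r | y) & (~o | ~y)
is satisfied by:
  {r: True, y: False}


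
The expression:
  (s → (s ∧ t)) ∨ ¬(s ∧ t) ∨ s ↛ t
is always true.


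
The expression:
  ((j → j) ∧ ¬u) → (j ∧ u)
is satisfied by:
  {u: True}


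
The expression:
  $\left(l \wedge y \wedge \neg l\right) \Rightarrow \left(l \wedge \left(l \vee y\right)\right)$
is always true.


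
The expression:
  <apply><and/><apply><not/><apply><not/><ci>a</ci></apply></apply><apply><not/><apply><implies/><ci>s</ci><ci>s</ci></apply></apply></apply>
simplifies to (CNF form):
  <false/>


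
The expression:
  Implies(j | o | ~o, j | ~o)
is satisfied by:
  {j: True, o: False}
  {o: False, j: False}
  {o: True, j: True}


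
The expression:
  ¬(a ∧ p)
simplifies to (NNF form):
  ¬a ∨ ¬p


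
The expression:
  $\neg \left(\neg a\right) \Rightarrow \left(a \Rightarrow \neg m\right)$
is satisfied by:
  {m: False, a: False}
  {a: True, m: False}
  {m: True, a: False}


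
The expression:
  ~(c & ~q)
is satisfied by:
  {q: True, c: False}
  {c: False, q: False}
  {c: True, q: True}


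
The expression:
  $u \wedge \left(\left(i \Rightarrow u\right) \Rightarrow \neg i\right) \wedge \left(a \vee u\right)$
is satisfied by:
  {u: True, i: False}


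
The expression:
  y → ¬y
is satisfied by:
  {y: False}


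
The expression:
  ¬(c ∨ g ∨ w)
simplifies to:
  ¬c ∧ ¬g ∧ ¬w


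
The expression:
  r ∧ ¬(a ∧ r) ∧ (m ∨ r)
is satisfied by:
  {r: True, a: False}


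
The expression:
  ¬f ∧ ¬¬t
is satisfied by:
  {t: True, f: False}


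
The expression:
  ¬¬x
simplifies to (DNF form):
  x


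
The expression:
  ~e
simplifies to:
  ~e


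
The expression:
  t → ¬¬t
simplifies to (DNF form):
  True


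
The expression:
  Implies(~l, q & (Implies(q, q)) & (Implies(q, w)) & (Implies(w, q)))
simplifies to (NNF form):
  l | (q & w)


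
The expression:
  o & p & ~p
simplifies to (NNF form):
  False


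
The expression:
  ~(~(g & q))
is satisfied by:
  {g: True, q: True}


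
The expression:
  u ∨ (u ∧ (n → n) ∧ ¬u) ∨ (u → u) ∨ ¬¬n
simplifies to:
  True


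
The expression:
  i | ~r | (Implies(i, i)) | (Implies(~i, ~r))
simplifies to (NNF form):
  True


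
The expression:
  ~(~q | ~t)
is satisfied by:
  {t: True, q: True}


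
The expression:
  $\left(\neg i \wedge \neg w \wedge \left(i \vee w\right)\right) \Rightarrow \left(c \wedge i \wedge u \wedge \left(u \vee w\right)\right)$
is always true.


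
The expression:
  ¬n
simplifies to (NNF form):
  ¬n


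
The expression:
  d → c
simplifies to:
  c ∨ ¬d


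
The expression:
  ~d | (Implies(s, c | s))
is always true.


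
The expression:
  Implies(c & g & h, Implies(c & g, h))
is always true.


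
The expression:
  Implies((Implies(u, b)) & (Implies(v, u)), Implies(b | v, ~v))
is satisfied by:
  {u: False, v: False, b: False}
  {b: True, u: False, v: False}
  {v: True, u: False, b: False}
  {b: True, v: True, u: False}
  {u: True, b: False, v: False}
  {b: True, u: True, v: False}
  {v: True, u: True, b: False}


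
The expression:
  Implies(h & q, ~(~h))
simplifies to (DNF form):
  True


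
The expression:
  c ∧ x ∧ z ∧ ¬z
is never true.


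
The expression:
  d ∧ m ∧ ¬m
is never true.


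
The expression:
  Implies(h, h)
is always true.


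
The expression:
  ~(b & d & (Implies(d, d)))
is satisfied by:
  {d: False, b: False}
  {b: True, d: False}
  {d: True, b: False}


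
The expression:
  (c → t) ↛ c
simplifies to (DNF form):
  ¬c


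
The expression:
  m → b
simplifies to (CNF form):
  b ∨ ¬m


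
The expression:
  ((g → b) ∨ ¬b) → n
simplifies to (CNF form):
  n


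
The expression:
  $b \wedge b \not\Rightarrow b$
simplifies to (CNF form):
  $\text{False}$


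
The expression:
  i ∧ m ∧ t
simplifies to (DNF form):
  i ∧ m ∧ t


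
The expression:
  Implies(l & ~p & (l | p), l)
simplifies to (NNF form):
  True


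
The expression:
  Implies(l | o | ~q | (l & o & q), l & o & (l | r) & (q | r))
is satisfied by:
  {q: True, l: True, o: True, r: True}
  {q: True, l: True, o: True, r: False}
  {q: True, r: True, o: False, l: False}
  {q: True, r: False, o: False, l: False}
  {l: True, o: True, r: True, q: False}


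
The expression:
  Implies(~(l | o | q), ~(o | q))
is always true.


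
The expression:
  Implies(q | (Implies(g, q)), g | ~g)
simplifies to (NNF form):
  True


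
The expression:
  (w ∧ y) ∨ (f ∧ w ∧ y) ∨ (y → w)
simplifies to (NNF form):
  w ∨ ¬y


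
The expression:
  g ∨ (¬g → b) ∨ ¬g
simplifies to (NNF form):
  True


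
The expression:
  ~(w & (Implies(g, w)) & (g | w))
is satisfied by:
  {w: False}


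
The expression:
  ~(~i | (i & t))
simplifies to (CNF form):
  i & ~t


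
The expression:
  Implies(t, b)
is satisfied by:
  {b: True, t: False}
  {t: False, b: False}
  {t: True, b: True}


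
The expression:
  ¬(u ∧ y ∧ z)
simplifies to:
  ¬u ∨ ¬y ∨ ¬z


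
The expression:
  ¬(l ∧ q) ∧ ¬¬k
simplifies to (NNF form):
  k ∧ (¬l ∨ ¬q)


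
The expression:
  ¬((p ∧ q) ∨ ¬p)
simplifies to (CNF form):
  p ∧ ¬q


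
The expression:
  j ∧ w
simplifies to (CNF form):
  j ∧ w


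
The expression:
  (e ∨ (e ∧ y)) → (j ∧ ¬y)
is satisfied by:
  {j: True, y: False, e: False}
  {y: False, e: False, j: False}
  {j: True, y: True, e: False}
  {y: True, j: False, e: False}
  {e: True, j: True, y: False}


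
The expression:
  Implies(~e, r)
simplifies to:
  e | r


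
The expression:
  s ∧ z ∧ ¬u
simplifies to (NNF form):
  s ∧ z ∧ ¬u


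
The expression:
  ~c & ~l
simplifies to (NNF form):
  ~c & ~l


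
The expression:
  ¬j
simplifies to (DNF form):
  ¬j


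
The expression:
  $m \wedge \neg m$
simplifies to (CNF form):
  $\text{False}$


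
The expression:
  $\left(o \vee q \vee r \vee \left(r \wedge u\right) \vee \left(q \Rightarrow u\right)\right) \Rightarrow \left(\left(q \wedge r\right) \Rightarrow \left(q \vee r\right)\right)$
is always true.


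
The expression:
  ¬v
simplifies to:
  ¬v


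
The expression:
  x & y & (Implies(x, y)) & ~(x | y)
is never true.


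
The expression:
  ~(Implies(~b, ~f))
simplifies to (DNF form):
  f & ~b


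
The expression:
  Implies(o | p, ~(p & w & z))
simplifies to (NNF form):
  ~p | ~w | ~z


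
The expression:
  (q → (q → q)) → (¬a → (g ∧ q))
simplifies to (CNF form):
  (a ∨ g) ∧ (a ∨ q)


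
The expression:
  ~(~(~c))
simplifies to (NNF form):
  ~c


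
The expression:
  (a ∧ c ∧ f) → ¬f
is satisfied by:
  {c: False, a: False, f: False}
  {f: True, c: False, a: False}
  {a: True, c: False, f: False}
  {f: True, a: True, c: False}
  {c: True, f: False, a: False}
  {f: True, c: True, a: False}
  {a: True, c: True, f: False}


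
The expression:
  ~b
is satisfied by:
  {b: False}


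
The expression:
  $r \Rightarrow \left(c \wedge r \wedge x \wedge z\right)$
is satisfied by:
  {z: True, c: True, x: True, r: False}
  {z: True, c: True, x: False, r: False}
  {z: True, x: True, c: False, r: False}
  {z: True, x: False, c: False, r: False}
  {c: True, x: True, z: False, r: False}
  {c: True, x: False, z: False, r: False}
  {x: True, z: False, c: False, r: False}
  {x: False, z: False, c: False, r: False}
  {r: True, z: True, c: True, x: True}


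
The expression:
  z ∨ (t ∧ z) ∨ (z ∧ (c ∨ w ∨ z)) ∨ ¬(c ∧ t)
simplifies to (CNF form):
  z ∨ ¬c ∨ ¬t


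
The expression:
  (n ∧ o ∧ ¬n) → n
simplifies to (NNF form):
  True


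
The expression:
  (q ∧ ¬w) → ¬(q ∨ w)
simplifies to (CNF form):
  w ∨ ¬q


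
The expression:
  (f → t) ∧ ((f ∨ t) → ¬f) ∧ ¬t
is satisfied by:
  {t: False, f: False}


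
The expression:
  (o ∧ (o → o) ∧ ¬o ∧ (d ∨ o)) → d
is always true.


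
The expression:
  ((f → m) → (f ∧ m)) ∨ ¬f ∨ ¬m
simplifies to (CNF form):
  True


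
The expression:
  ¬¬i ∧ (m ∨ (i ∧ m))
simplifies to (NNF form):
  i ∧ m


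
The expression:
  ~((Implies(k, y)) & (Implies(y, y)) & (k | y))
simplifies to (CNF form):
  ~y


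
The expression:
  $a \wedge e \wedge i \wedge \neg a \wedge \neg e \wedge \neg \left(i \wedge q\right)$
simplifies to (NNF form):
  $\text{False}$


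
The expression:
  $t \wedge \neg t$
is never true.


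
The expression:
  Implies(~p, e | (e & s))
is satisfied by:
  {e: True, p: True}
  {e: True, p: False}
  {p: True, e: False}


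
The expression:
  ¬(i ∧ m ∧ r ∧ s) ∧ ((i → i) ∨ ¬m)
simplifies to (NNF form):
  ¬i ∨ ¬m ∨ ¬r ∨ ¬s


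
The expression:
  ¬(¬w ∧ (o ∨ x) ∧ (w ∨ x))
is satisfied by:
  {w: True, x: False}
  {x: False, w: False}
  {x: True, w: True}


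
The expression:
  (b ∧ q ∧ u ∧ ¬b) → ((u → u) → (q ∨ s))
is always true.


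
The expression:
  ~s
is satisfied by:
  {s: False}


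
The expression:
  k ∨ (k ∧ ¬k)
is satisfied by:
  {k: True}


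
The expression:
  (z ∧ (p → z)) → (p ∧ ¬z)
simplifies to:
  ¬z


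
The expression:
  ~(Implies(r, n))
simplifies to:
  r & ~n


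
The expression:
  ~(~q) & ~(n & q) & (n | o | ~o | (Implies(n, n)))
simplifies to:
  q & ~n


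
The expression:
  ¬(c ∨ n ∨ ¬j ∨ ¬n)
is never true.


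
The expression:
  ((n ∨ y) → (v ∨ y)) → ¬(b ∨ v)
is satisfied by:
  {n: True, v: False, b: False, y: False}
  {n: False, v: False, b: False, y: False}
  {y: True, n: True, v: False, b: False}
  {y: True, n: False, v: False, b: False}
  {b: True, n: True, v: False, y: False}


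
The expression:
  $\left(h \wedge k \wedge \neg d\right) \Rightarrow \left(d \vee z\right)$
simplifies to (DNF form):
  $d \vee z \vee \neg h \vee \neg k$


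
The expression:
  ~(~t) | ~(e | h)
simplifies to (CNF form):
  (t | ~e) & (t | ~h)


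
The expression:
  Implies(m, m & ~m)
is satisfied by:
  {m: False}


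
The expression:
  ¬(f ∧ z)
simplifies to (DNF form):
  ¬f ∨ ¬z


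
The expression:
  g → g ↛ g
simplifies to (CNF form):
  ¬g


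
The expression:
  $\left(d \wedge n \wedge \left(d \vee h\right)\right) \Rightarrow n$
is always true.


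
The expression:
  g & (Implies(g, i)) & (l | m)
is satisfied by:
  {i: True, m: True, l: True, g: True}
  {i: True, m: True, g: True, l: False}
  {i: True, l: True, g: True, m: False}


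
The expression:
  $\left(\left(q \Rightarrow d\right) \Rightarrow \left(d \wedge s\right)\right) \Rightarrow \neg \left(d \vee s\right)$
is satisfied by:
  {q: False, s: False, d: False}
  {d: True, q: False, s: False}
  {q: True, d: False, s: False}
  {d: True, q: True, s: False}
  {s: True, d: False, q: False}


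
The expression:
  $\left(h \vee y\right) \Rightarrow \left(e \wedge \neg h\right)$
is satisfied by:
  {e: True, h: False, y: False}
  {h: False, y: False, e: False}
  {y: True, e: True, h: False}


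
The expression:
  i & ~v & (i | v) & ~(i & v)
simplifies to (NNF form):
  i & ~v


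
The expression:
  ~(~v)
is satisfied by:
  {v: True}


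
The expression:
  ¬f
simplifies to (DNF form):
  ¬f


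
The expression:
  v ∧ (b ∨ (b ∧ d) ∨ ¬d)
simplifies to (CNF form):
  v ∧ (b ∨ ¬d)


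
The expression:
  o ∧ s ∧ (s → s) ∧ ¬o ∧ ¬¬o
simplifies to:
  False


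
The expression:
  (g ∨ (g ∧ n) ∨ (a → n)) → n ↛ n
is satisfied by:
  {a: True, n: False, g: False}


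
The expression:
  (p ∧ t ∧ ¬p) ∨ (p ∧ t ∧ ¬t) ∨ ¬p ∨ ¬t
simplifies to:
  ¬p ∨ ¬t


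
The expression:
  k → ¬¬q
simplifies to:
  q ∨ ¬k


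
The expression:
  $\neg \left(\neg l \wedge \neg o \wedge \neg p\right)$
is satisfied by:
  {o: True, l: True, p: True}
  {o: True, l: True, p: False}
  {o: True, p: True, l: False}
  {o: True, p: False, l: False}
  {l: True, p: True, o: False}
  {l: True, p: False, o: False}
  {p: True, l: False, o: False}


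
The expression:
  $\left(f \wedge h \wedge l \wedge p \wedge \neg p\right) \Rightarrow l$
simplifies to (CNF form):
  $\text{True}$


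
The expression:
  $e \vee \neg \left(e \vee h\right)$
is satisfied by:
  {e: True, h: False}
  {h: False, e: False}
  {h: True, e: True}


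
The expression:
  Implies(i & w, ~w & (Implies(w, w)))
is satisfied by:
  {w: False, i: False}
  {i: True, w: False}
  {w: True, i: False}


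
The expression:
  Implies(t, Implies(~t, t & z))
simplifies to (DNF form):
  True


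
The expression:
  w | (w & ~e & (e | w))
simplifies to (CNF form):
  w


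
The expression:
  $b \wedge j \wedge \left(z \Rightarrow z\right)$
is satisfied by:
  {j: True, b: True}


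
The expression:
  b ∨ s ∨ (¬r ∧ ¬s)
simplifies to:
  b ∨ s ∨ ¬r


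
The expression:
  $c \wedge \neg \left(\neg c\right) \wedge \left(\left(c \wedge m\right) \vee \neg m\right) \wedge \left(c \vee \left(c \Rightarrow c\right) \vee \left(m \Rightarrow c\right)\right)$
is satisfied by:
  {c: True}


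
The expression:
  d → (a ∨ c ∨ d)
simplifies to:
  True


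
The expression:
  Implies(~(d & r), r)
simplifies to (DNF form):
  r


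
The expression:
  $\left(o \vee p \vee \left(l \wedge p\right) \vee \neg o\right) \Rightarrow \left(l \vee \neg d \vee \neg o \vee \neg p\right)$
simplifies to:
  $l \vee \neg d \vee \neg o \vee \neg p$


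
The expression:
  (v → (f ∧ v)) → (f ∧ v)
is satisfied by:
  {v: True}


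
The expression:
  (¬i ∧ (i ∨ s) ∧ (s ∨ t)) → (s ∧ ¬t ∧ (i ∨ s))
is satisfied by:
  {i: True, s: False, t: False}
  {s: False, t: False, i: False}
  {i: True, t: True, s: False}
  {t: True, s: False, i: False}
  {i: True, s: True, t: False}
  {s: True, i: False, t: False}
  {i: True, t: True, s: True}


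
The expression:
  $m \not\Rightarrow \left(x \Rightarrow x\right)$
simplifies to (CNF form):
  $\text{False}$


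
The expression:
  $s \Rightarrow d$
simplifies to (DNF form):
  $d \vee \neg s$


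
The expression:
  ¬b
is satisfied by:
  {b: False}


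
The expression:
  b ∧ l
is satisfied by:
  {b: True, l: True}


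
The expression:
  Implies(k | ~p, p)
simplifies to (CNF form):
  p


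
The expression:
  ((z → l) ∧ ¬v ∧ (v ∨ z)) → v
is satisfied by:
  {v: True, l: False, z: False}
  {l: False, z: False, v: False}
  {z: True, v: True, l: False}
  {z: True, l: False, v: False}
  {v: True, l: True, z: False}
  {l: True, v: False, z: False}
  {z: True, l: True, v: True}


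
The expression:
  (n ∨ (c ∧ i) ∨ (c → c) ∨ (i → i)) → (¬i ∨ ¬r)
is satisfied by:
  {i: False, r: False}
  {r: True, i: False}
  {i: True, r: False}


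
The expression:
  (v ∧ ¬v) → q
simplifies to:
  True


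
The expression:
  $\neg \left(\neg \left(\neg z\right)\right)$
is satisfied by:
  {z: False}


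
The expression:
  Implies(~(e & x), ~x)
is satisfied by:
  {e: True, x: False}
  {x: False, e: False}
  {x: True, e: True}


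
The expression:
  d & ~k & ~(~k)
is never true.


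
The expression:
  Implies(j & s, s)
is always true.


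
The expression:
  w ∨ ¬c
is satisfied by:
  {w: True, c: False}
  {c: False, w: False}
  {c: True, w: True}


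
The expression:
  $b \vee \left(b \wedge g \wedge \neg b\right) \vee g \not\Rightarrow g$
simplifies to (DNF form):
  $b$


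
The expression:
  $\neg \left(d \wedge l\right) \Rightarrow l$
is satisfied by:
  {l: True}


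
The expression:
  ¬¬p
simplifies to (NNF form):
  p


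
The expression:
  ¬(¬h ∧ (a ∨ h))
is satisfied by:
  {h: True, a: False}
  {a: False, h: False}
  {a: True, h: True}


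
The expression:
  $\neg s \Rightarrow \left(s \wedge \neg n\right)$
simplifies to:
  $s$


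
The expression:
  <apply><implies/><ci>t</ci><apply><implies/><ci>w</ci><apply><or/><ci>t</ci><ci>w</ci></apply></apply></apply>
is always true.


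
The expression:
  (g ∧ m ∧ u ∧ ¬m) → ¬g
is always true.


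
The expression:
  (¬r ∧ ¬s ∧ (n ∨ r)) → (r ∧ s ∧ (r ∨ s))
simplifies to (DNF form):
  r ∨ s ∨ ¬n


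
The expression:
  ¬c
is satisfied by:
  {c: False}


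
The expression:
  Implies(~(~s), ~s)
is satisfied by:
  {s: False}


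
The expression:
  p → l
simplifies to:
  l ∨ ¬p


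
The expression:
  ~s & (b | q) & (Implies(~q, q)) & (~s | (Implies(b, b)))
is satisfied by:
  {q: True, s: False}


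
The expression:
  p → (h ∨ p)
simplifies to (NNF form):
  True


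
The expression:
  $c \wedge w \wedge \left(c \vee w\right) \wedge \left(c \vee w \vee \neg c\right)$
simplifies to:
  $c \wedge w$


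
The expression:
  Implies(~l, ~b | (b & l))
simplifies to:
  l | ~b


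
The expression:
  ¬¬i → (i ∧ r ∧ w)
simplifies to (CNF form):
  (r ∨ ¬i) ∧ (w ∨ ¬i)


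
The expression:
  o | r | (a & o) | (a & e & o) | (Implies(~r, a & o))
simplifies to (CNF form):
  o | r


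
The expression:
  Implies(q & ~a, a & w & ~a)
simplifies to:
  a | ~q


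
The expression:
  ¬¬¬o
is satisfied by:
  {o: False}


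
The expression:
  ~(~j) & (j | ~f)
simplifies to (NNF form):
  j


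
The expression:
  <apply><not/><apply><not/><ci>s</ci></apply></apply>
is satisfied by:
  {s: True}


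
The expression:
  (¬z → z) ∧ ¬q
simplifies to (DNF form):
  z ∧ ¬q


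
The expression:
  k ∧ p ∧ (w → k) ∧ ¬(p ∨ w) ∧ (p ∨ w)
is never true.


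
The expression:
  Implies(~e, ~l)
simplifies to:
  e | ~l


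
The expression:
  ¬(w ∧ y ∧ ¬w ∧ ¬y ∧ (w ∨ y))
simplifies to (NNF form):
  True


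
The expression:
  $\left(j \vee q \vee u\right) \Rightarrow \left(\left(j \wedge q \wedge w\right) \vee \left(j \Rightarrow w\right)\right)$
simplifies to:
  $w \vee \neg j$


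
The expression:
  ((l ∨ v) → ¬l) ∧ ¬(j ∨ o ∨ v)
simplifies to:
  ¬j ∧ ¬l ∧ ¬o ∧ ¬v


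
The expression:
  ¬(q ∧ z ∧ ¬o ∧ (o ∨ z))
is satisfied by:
  {o: True, q: False, z: False}
  {q: False, z: False, o: False}
  {z: True, o: True, q: False}
  {z: True, q: False, o: False}
  {o: True, q: True, z: False}
  {q: True, o: False, z: False}
  {z: True, q: True, o: True}


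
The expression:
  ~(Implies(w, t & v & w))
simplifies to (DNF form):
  (w & ~t) | (w & ~v)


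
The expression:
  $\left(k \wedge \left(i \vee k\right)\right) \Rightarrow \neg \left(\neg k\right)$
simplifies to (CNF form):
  $\text{True}$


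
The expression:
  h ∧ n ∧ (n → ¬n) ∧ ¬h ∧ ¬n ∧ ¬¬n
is never true.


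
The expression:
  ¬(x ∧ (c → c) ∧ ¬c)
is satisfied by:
  {c: True, x: False}
  {x: False, c: False}
  {x: True, c: True}


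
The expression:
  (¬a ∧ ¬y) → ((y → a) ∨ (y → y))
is always true.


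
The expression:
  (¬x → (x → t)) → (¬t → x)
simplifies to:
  t ∨ x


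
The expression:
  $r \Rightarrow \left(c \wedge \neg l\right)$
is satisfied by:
  {c: True, l: False, r: False}
  {l: False, r: False, c: False}
  {c: True, l: True, r: False}
  {l: True, c: False, r: False}
  {r: True, c: True, l: False}


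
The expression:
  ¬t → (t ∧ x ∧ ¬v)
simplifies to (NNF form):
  t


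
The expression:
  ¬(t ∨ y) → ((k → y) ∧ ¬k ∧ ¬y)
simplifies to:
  t ∨ y ∨ ¬k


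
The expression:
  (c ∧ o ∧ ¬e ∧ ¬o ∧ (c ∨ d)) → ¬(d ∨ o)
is always true.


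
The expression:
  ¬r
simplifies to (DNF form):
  ¬r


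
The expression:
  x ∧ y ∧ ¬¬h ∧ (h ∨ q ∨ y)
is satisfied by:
  {h: True, x: True, y: True}


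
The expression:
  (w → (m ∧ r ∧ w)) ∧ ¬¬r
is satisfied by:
  {r: True, m: True, w: False}
  {r: True, w: False, m: False}
  {r: True, m: True, w: True}


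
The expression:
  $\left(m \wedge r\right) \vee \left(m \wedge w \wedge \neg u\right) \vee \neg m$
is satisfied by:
  {r: True, w: True, u: False, m: False}
  {r: True, w: False, u: False, m: False}
  {r: True, u: True, w: True, m: False}
  {r: True, u: True, w: False, m: False}
  {w: True, r: False, u: False, m: False}
  {r: False, w: False, u: False, m: False}
  {u: True, w: True, r: False, m: False}
  {u: True, r: False, w: False, m: False}
  {r: True, m: True, w: True, u: False}
  {r: True, m: True, w: False, u: False}
  {r: True, m: True, u: True, w: True}
  {r: True, m: True, u: True, w: False}
  {m: True, w: True, u: False, r: False}


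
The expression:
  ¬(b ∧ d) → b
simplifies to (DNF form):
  b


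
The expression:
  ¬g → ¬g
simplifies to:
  True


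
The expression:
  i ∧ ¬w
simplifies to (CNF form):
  i ∧ ¬w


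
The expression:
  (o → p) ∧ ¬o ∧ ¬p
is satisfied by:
  {o: False, p: False}


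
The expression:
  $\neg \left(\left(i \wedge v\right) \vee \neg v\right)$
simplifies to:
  $v \wedge \neg i$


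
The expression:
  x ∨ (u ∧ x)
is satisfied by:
  {x: True}


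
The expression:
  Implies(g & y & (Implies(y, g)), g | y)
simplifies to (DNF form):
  True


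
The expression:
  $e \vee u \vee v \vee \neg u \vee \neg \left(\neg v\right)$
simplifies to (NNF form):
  $\text{True}$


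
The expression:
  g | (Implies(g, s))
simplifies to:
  True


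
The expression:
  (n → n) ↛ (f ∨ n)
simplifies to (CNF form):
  ¬f ∧ ¬n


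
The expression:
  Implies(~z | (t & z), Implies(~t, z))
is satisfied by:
  {t: True, z: True}
  {t: True, z: False}
  {z: True, t: False}


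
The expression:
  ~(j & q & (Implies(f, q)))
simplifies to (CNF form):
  ~j | ~q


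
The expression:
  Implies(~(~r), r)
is always true.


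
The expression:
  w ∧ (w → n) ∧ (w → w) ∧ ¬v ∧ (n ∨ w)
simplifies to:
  n ∧ w ∧ ¬v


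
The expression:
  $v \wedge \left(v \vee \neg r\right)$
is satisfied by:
  {v: True}


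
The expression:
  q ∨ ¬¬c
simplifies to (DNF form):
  c ∨ q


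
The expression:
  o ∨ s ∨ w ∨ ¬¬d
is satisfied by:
  {s: True, d: True, o: True, w: True}
  {s: True, d: True, o: True, w: False}
  {s: True, d: True, w: True, o: False}
  {s: True, d: True, w: False, o: False}
  {s: True, o: True, w: True, d: False}
  {s: True, o: True, w: False, d: False}
  {s: True, o: False, w: True, d: False}
  {s: True, o: False, w: False, d: False}
  {d: True, o: True, w: True, s: False}
  {d: True, o: True, w: False, s: False}
  {d: True, w: True, o: False, s: False}
  {d: True, w: False, o: False, s: False}
  {o: True, w: True, d: False, s: False}
  {o: True, d: False, w: False, s: False}
  {w: True, d: False, o: False, s: False}


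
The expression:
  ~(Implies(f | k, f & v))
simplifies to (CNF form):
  (f | k) & (f | ~f) & (k | ~v) & (~f | ~v)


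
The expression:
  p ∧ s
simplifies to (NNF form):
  p ∧ s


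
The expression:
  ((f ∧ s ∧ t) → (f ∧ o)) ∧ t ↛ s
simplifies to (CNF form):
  t ∧ ¬s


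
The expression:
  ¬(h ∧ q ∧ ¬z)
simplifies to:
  z ∨ ¬h ∨ ¬q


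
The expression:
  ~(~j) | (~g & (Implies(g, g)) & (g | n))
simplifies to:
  j | (n & ~g)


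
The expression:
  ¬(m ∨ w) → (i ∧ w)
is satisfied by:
  {m: True, w: True}
  {m: True, w: False}
  {w: True, m: False}


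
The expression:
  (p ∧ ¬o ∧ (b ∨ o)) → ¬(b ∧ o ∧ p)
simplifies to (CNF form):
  True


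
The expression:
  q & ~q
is never true.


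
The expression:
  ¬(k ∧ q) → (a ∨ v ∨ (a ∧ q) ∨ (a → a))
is always true.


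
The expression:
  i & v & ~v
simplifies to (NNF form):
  False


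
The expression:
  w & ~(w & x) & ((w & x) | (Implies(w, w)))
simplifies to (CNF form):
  w & ~x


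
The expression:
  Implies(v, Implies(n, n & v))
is always true.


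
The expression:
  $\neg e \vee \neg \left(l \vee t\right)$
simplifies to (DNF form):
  $\left(\neg l \wedge \neg t\right) \vee \neg e$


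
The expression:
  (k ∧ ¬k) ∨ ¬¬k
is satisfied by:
  {k: True}


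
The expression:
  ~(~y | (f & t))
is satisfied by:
  {y: True, t: False, f: False}
  {f: True, y: True, t: False}
  {t: True, y: True, f: False}


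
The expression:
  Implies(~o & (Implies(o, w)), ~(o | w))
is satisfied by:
  {o: True, w: False}
  {w: False, o: False}
  {w: True, o: True}


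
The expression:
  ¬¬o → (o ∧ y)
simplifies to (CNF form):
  y ∨ ¬o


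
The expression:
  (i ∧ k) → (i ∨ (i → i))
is always true.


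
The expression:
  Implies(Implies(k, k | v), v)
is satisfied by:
  {v: True}


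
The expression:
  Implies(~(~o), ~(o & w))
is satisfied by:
  {w: False, o: False}
  {o: True, w: False}
  {w: True, o: False}


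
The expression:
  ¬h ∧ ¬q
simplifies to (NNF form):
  ¬h ∧ ¬q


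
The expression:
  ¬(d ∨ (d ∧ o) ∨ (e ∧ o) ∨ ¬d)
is never true.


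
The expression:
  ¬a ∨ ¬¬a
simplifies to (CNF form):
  True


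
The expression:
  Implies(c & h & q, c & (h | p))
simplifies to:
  True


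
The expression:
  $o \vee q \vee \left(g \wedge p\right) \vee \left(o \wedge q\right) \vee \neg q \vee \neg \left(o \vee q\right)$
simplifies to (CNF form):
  $\text{True}$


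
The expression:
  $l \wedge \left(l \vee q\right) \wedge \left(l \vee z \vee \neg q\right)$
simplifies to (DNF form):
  $l$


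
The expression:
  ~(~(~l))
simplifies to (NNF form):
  ~l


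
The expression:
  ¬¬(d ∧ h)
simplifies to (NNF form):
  d ∧ h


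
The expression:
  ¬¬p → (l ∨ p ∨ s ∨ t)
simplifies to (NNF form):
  True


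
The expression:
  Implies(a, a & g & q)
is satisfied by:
  {q: True, g: True, a: False}
  {q: True, g: False, a: False}
  {g: True, q: False, a: False}
  {q: False, g: False, a: False}
  {a: True, q: True, g: True}


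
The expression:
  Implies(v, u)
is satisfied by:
  {u: True, v: False}
  {v: False, u: False}
  {v: True, u: True}


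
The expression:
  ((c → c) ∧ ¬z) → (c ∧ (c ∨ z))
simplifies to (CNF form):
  c ∨ z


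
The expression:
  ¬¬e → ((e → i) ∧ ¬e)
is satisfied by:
  {e: False}


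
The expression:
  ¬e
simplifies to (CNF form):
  ¬e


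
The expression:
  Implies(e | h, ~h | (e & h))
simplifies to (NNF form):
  e | ~h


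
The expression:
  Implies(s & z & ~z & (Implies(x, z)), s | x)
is always true.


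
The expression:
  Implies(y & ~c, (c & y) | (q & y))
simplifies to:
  c | q | ~y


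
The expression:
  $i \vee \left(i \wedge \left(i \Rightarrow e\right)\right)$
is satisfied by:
  {i: True}


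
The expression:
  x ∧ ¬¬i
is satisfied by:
  {i: True, x: True}


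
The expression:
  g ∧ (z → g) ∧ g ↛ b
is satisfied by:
  {g: True, b: False}


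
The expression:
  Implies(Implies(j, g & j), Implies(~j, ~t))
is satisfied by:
  {j: True, t: False}
  {t: False, j: False}
  {t: True, j: True}


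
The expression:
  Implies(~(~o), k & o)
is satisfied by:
  {k: True, o: False}
  {o: False, k: False}
  {o: True, k: True}


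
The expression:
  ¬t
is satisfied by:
  {t: False}


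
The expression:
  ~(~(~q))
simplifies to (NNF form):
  ~q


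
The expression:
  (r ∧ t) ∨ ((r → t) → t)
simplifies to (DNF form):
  r ∨ t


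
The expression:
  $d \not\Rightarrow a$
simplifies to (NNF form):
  $d \wedge \neg a$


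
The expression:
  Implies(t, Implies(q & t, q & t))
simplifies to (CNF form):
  True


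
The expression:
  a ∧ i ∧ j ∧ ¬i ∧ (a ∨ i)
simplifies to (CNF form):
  False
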